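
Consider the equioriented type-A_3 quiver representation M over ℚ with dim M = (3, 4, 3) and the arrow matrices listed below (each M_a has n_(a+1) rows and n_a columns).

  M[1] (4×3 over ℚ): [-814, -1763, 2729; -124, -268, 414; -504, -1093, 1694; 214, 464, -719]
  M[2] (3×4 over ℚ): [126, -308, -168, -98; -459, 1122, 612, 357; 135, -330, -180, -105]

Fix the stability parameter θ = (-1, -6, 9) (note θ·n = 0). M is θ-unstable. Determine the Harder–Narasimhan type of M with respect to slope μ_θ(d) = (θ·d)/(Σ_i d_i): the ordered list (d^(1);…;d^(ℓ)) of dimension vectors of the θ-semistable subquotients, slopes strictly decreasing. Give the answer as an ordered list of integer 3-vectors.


Interval decomposition of M: I[1,1], I[1,2], I[1,3], I[2,2]^2, I[3,3]^2.
HN type (ℓ=4): μ^(1)=9; μ^(2)=-1; μ^(3)=-7/2; μ^(4)=-6

((0, 0, 3); (1, 0, 0); (2, 2, 0); (0, 2, 0))


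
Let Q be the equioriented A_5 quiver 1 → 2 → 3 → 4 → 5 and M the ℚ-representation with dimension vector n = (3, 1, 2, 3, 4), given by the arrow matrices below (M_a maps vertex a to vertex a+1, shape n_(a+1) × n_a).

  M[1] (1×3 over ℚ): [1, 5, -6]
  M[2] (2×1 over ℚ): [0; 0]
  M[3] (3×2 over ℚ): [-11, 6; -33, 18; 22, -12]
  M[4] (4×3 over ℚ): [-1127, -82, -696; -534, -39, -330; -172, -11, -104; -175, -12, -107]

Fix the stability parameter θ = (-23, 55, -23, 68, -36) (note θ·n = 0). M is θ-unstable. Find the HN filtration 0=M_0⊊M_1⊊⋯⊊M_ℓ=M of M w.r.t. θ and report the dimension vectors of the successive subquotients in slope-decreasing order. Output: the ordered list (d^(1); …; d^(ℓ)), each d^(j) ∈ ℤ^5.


Interval decomposition of M: I[1,1]^2, I[1,2], I[3,3], I[3,5], I[4,5]^2, I[5,5].
HN type (ℓ=4): μ^(1)=55; μ^(2)=16; μ^(3)=-23; μ^(4)=-36

((0, 1, 0, 0, 0); (0, 0, 0, 3, 3); (3, 0, 2, 0, 0); (0, 0, 0, 0, 1))


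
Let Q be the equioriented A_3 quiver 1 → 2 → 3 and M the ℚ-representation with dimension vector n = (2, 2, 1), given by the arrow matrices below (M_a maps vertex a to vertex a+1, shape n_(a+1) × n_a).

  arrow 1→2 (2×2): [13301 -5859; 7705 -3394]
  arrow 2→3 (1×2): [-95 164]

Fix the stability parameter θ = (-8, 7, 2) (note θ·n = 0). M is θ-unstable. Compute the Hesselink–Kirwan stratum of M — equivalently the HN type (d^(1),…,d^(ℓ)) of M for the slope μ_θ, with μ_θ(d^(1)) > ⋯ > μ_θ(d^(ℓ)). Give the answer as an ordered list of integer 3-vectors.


Interval decomposition of M: I[1,2], I[1,3].
HN type (ℓ=3): μ^(1)=7; μ^(2)=9/2; μ^(3)=-8

((0, 1, 0); (0, 1, 1); (2, 0, 0))


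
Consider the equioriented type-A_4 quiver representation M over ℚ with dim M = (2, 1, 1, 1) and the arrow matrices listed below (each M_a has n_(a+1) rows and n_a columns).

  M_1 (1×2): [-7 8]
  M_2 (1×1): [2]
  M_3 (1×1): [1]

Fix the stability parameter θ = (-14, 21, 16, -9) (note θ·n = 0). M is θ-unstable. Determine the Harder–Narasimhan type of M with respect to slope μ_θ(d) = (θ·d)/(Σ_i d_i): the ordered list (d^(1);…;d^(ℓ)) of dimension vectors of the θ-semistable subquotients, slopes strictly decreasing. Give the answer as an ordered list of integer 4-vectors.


Interval decomposition of M: I[1,1], I[1,4].
HN type (ℓ=2): μ^(1)=28/3; μ^(2)=-14

((0, 1, 1, 1); (2, 0, 0, 0))


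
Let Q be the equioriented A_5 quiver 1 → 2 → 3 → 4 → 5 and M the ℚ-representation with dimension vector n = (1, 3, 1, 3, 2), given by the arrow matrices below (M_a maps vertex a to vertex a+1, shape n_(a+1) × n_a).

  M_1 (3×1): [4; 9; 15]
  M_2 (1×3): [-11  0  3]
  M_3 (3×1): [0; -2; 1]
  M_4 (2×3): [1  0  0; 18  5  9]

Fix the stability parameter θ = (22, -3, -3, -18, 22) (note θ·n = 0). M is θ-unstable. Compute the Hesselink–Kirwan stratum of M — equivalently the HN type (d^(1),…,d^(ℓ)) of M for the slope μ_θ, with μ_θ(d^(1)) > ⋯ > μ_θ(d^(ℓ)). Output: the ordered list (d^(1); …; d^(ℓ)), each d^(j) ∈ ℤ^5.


Via rank(M_{q-1}∘⋯∘M_p): M ≅ I[1,5], I[2,2]^2, I[4,4], I[4,5].
μ_θ-semistable layers: μ^(1)=22; μ^(2)=-1/2; μ^(3)=-3; μ^(4)=-18

((0, 0, 0, 0, 2); (1, 1, 1, 1, 0); (0, 2, 0, 0, 0); (0, 0, 0, 2, 0))


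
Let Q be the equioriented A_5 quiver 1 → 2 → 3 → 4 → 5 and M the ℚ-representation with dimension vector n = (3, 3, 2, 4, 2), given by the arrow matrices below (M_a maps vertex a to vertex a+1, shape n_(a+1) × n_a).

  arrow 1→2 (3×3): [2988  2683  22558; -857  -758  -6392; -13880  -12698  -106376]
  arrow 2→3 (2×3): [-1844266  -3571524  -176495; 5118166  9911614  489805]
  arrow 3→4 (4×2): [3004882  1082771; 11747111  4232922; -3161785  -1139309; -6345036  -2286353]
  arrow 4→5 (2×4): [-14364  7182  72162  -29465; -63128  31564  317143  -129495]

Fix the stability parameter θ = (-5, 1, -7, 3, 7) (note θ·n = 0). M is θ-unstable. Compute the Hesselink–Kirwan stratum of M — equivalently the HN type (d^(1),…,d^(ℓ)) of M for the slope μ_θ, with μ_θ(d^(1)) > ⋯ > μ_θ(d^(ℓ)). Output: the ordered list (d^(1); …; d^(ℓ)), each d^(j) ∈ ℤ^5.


Barcode: M ≅ I[1,2], I[1,5]^2, I[4,4]^2. HN layers by μ_θ (5 steps, strictly decreasing):
  μ^(1)=7; μ^(2)=3; μ^(3)=1; μ^(4)=-3; μ^(5)=-5

((0, 0, 0, 0, 2); (0, 0, 0, 4, 0); (0, 1, 0, 0, 0); (0, 2, 2, 0, 0); (3, 0, 0, 0, 0))


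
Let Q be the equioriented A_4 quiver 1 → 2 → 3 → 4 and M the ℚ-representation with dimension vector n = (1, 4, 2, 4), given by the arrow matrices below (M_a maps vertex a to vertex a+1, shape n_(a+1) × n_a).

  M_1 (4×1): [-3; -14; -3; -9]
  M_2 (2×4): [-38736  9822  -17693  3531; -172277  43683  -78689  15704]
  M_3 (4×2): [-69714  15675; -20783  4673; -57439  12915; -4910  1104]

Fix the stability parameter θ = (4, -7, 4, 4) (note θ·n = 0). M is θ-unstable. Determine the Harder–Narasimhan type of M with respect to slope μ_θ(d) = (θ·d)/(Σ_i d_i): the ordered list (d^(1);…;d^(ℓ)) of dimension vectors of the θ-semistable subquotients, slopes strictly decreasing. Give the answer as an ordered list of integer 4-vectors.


Barcode: M ≅ I[1,2], I[2,2], I[2,4]^2, I[4,4]^2. HN layers by μ_θ (3 steps, strictly decreasing):
  μ^(1)=4; μ^(2)=-3/2; μ^(3)=-7

((0, 0, 2, 4); (1, 1, 0, 0); (0, 3, 0, 0))


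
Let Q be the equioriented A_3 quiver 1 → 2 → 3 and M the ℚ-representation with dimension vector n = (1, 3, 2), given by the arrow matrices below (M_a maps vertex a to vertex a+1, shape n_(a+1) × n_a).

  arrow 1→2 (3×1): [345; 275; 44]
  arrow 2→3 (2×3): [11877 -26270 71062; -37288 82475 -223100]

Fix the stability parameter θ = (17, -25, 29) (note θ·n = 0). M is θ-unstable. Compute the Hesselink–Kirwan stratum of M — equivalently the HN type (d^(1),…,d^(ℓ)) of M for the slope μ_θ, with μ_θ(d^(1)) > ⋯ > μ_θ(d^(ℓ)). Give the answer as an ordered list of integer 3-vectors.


Barcode: M ≅ I[1,3], I[2,2], I[2,3]. HN layers by μ_θ (3 steps, strictly decreasing):
  μ^(1)=29; μ^(2)=-4; μ^(3)=-25

((0, 0, 2); (1, 1, 0); (0, 2, 0))


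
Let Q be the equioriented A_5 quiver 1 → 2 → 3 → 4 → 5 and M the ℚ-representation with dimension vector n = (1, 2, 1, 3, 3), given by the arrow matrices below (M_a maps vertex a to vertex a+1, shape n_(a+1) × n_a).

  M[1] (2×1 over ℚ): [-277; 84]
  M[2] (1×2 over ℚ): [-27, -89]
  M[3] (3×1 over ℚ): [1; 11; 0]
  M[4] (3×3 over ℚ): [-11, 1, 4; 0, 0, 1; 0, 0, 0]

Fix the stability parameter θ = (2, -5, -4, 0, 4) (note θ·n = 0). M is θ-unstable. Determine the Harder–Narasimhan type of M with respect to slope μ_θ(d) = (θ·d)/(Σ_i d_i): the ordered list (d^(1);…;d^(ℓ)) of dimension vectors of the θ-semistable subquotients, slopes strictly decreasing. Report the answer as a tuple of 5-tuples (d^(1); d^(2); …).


Barcode: M ≅ I[1,4], I[2,2], I[4,5]^2, I[5,5]. HN layers by μ_θ (4 steps, strictly decreasing):
  μ^(1)=4; μ^(2)=0; μ^(3)=-7/3; μ^(4)=-5

((0, 0, 0, 0, 3); (0, 0, 0, 3, 0); (1, 1, 1, 0, 0); (0, 1, 0, 0, 0))


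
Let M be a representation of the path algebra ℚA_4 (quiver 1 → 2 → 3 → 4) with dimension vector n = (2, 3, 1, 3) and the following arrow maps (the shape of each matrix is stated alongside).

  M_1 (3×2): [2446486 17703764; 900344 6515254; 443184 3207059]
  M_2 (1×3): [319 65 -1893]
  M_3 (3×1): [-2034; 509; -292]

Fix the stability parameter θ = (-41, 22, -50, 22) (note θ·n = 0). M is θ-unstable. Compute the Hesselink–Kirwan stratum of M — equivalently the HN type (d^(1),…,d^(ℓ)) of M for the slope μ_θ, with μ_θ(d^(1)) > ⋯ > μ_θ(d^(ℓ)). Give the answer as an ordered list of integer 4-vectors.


Via rank(M_{q-1}∘⋯∘M_p): M ≅ I[1,2], I[1,4], I[2,2], I[4,4]^2.
μ_θ-semistable layers: μ^(1)=22; μ^(2)=-14; μ^(3)=-41

((0, 2, 0, 3); (0, 1, 1, 0); (2, 0, 0, 0))


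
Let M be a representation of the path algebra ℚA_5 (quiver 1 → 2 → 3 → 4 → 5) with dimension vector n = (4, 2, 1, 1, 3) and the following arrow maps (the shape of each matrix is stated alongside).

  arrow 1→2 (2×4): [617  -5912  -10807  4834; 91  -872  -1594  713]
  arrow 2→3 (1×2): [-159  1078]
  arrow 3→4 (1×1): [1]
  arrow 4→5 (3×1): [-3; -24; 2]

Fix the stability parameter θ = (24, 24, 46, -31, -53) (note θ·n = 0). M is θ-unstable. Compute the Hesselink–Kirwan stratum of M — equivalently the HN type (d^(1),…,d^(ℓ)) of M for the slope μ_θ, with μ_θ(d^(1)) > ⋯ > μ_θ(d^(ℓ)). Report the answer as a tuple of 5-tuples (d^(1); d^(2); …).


Barcode: M ≅ I[1,1]^2, I[1,2], I[1,5], I[5,5]^2. HN layers by μ_θ (3 steps, strictly decreasing):
  μ^(1)=24; μ^(2)=2; μ^(3)=-53

((3, 1, 0, 0, 0); (1, 1, 1, 1, 1); (0, 0, 0, 0, 2))


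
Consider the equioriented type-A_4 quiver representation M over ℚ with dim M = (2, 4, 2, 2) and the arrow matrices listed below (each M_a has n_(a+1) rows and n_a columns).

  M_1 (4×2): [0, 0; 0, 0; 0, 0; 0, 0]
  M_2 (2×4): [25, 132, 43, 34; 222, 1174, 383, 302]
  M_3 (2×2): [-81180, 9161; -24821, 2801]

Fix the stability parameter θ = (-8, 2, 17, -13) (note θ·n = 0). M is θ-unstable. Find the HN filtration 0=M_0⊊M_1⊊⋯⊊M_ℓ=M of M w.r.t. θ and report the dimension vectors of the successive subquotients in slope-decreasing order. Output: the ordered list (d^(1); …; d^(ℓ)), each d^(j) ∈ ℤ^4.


Via rank(M_{q-1}∘⋯∘M_p): M ≅ I[1,1]^2, I[2,2]^2, I[2,4]^2.
μ_θ-semistable layers: μ^(1)=2; μ^(2)=-8

((0, 4, 2, 2); (2, 0, 0, 0))


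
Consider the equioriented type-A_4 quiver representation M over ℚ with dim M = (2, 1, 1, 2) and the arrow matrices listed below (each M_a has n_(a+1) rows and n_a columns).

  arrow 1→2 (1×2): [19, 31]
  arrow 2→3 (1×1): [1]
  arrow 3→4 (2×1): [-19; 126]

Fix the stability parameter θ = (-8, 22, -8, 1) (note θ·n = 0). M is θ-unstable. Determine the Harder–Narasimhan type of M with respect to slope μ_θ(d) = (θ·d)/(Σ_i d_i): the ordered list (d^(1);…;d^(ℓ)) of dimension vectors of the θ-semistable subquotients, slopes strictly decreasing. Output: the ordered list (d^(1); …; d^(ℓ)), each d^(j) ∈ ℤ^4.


Via rank(M_{q-1}∘⋯∘M_p): M ≅ I[1,1], I[1,4], I[4,4].
μ_θ-semistable layers: μ^(1)=5; μ^(2)=1; μ^(3)=-8

((0, 1, 1, 1); (0, 0, 0, 1); (2, 0, 0, 0))


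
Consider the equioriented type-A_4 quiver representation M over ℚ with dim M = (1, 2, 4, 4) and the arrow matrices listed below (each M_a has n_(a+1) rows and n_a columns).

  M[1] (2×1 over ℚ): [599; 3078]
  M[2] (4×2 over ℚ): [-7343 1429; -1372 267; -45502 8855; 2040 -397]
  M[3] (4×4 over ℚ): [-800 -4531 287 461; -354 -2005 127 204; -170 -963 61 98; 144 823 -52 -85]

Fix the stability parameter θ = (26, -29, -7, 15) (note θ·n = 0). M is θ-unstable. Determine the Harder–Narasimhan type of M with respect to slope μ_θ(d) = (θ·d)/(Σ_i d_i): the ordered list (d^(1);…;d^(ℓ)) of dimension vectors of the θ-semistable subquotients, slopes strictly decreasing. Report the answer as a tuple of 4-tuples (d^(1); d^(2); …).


Interval decomposition of M: I[1,3], I[2,4], I[3,4]^2, I[4,4].
HN type (ℓ=4): μ^(1)=15; μ^(2)=-10/3; μ^(3)=-7; μ^(4)=-29

((0, 0, 0, 4); (1, 1, 1, 0); (0, 0, 3, 0); (0, 1, 0, 0))


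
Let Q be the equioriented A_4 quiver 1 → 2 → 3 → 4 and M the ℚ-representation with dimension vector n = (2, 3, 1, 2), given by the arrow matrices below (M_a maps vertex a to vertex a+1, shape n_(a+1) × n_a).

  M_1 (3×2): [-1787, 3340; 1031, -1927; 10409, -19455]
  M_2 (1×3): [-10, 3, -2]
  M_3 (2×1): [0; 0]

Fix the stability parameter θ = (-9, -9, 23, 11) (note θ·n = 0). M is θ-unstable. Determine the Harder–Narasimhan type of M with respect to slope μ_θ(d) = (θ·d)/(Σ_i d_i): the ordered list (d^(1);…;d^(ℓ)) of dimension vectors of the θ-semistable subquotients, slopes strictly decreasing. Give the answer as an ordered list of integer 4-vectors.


Via rank(M_{q-1}∘⋯∘M_p): M ≅ I[1,2], I[1,3], I[2,2], I[4,4]^2.
μ_θ-semistable layers: μ^(1)=23; μ^(2)=11; μ^(3)=-9

((0, 0, 1, 0); (0, 0, 0, 2); (2, 3, 0, 0))


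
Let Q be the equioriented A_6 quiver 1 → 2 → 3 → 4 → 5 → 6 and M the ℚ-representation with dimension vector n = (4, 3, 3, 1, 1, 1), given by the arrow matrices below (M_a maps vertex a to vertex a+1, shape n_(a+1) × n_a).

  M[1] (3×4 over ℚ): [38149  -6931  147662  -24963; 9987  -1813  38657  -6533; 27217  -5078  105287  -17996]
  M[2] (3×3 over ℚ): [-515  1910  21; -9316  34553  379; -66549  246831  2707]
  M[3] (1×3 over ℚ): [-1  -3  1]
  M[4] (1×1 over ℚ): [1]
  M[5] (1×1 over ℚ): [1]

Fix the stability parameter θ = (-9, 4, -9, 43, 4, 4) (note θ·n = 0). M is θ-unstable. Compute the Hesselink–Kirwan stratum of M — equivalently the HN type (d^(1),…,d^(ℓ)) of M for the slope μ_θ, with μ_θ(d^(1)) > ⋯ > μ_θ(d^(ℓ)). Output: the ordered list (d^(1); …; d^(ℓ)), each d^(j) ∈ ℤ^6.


Via rank(M_{q-1}∘⋯∘M_p): M ≅ I[1,1], I[1,3]^2, I[1,6].
μ_θ-semistable layers: μ^(1)=17; μ^(2)=-5/2; μ^(3)=-9

((0, 0, 0, 1, 1, 1); (0, 3, 3, 0, 0, 0); (4, 0, 0, 0, 0, 0))


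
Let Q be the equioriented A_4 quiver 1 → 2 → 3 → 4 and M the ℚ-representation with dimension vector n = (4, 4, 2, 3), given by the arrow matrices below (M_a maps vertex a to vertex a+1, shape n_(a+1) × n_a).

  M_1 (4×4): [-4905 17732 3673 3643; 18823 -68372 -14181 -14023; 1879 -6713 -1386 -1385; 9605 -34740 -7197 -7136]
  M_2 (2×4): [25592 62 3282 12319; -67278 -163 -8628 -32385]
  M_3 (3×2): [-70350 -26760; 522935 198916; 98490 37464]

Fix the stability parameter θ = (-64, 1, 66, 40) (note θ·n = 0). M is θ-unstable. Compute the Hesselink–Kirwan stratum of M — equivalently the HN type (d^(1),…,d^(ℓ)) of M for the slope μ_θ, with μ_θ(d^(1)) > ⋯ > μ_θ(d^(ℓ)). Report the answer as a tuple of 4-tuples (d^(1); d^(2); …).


Interval decomposition of M: I[1,2]^2, I[1,3], I[1,4], I[4,4]^2.
HN type (ℓ=5): μ^(1)=66; μ^(2)=53; μ^(3)=40; μ^(4)=1; μ^(5)=-64

((0, 0, 1, 0); (0, 0, 1, 1); (0, 0, 0, 2); (0, 4, 0, 0); (4, 0, 0, 0))


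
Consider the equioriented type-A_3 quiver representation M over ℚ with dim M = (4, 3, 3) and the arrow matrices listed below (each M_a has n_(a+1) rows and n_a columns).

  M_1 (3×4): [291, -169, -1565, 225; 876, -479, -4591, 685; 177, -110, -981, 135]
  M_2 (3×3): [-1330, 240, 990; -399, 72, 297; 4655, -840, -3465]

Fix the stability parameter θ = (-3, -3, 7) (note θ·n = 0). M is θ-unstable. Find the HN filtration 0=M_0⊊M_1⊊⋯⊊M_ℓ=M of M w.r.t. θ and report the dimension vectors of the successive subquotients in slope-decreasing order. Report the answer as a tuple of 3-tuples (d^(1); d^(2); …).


Interval decomposition of M: I[1,1], I[1,2]^2, I[1,3], I[3,3]^2.
HN type (ℓ=2): μ^(1)=7; μ^(2)=-3

((0, 0, 3); (4, 3, 0))


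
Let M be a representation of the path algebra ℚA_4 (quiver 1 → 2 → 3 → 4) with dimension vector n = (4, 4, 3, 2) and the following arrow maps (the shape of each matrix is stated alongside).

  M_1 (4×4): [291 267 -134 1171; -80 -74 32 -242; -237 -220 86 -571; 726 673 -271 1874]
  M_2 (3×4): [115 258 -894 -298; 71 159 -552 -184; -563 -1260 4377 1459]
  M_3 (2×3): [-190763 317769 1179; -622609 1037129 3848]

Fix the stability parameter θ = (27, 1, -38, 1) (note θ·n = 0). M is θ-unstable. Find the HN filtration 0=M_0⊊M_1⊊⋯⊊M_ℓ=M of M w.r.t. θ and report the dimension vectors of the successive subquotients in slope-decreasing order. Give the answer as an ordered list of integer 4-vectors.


Barcode: M ≅ I[1,2], I[1,3], I[1,4]^2. HN layers by μ_θ (3 steps, strictly decreasing):
  μ^(1)=14; μ^(2)=1; μ^(3)=-10/3

((1, 1, 0, 0); (0, 0, 0, 2); (3, 3, 3, 0))


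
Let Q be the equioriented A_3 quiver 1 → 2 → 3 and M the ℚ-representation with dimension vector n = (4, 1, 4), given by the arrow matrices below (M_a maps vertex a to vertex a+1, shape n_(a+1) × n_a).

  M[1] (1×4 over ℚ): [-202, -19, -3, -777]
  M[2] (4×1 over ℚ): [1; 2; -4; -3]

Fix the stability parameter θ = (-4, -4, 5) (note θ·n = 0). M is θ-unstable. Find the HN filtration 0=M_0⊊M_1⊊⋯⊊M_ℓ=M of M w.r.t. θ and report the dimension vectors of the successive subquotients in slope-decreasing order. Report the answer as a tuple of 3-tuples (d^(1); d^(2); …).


Via rank(M_{q-1}∘⋯∘M_p): M ≅ I[1,1]^3, I[1,3], I[3,3]^3.
μ_θ-semistable layers: μ^(1)=5; μ^(2)=-4

((0, 0, 4); (4, 1, 0))


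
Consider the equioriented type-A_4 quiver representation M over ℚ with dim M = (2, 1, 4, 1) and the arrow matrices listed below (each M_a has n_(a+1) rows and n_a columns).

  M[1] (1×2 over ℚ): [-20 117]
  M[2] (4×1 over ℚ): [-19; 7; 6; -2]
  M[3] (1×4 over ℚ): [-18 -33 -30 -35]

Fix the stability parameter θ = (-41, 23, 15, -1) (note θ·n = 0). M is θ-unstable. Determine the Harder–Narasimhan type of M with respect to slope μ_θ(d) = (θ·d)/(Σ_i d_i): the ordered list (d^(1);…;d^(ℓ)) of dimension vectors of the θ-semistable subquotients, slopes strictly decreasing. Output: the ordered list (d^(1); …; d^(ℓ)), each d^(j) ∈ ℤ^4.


Interval decomposition of M: I[1,1], I[1,4], I[3,3]^3.
HN type (ℓ=3): μ^(1)=15; μ^(2)=37/3; μ^(3)=-41

((0, 0, 3, 0); (0, 1, 1, 1); (2, 0, 0, 0))


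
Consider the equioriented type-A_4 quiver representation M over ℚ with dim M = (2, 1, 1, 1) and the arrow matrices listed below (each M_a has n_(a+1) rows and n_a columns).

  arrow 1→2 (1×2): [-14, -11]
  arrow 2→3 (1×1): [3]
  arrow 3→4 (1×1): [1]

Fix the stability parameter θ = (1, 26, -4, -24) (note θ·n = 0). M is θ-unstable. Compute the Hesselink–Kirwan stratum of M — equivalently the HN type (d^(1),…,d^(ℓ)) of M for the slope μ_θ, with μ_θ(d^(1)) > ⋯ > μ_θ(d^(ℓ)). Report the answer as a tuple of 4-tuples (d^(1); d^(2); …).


Interval decomposition of M: I[1,1], I[1,4].
HN type (ℓ=2): μ^(1)=1; μ^(2)=-1/4

((1, 0, 0, 0); (1, 1, 1, 1))


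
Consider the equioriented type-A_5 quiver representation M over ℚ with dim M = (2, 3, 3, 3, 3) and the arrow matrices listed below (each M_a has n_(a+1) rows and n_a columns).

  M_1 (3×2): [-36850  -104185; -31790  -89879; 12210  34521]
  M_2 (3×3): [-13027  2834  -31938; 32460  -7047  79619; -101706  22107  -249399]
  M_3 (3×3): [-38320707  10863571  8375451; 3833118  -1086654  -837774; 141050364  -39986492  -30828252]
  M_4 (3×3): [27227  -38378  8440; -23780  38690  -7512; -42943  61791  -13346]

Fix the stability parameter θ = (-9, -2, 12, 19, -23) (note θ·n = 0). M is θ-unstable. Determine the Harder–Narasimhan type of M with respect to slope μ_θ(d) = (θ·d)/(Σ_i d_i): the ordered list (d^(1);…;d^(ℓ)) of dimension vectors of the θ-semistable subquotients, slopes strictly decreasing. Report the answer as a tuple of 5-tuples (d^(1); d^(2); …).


Barcode: M ≅ I[1,1], I[1,5], I[2,2], I[2,3], I[3,3], I[4,5]^2. HN layers by μ_θ (4 steps, strictly decreasing):
  μ^(1)=12; μ^(2)=8/3; μ^(3)=-2; μ^(4)=-9

((0, 0, 2, 0, 0); (0, 0, 1, 1, 1); (0, 3, 0, 2, 2); (2, 0, 0, 0, 0))


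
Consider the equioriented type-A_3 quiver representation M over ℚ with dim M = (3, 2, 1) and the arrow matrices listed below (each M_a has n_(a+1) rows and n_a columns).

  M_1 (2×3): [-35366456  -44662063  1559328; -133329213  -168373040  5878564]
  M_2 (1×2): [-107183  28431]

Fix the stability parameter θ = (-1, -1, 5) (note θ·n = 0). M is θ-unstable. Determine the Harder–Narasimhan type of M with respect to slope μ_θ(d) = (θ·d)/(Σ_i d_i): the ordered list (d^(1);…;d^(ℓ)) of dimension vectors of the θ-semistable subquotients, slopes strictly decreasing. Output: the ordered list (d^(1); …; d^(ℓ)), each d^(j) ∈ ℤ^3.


Via rank(M_{q-1}∘⋯∘M_p): M ≅ I[1,1], I[1,2], I[1,3].
μ_θ-semistable layers: μ^(1)=5; μ^(2)=-1

((0, 0, 1); (3, 2, 0))


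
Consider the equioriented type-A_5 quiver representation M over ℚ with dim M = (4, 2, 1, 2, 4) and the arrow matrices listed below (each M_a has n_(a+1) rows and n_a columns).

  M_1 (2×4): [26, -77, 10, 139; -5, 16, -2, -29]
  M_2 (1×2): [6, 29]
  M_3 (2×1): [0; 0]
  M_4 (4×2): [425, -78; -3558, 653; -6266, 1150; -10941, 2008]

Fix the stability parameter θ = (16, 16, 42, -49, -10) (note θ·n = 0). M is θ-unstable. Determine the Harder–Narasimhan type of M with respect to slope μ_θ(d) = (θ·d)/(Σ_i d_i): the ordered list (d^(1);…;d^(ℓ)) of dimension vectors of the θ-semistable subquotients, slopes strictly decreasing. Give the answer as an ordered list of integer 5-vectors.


Via rank(M_{q-1}∘⋯∘M_p): M ≅ I[1,1]^2, I[1,2], I[1,3], I[4,5]^2, I[5,5]^2.
μ_θ-semistable layers: μ^(1)=42; μ^(2)=16; μ^(3)=-10; μ^(4)=-49

((0, 0, 1, 0, 0); (4, 2, 0, 0, 0); (0, 0, 0, 0, 4); (0, 0, 0, 2, 0))


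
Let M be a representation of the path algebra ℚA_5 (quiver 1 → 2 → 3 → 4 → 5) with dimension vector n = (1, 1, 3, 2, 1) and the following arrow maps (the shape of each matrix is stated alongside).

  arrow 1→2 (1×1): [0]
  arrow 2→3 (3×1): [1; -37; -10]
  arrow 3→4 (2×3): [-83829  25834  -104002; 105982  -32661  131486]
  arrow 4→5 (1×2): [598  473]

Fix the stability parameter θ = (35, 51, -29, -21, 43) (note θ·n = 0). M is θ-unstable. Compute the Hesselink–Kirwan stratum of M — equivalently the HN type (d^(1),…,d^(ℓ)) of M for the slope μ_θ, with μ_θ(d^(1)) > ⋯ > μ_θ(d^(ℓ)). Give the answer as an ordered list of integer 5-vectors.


Interval decomposition of M: I[1,1], I[2,5], I[3,3], I[3,4].
HN type (ℓ=5): μ^(1)=43; μ^(2)=35; μ^(3)=1/3; μ^(4)=-21; μ^(5)=-29

((0, 0, 0, 0, 1); (1, 0, 0, 0, 0); (0, 1, 1, 1, 0); (0, 0, 0, 1, 0); (0, 0, 2, 0, 0))


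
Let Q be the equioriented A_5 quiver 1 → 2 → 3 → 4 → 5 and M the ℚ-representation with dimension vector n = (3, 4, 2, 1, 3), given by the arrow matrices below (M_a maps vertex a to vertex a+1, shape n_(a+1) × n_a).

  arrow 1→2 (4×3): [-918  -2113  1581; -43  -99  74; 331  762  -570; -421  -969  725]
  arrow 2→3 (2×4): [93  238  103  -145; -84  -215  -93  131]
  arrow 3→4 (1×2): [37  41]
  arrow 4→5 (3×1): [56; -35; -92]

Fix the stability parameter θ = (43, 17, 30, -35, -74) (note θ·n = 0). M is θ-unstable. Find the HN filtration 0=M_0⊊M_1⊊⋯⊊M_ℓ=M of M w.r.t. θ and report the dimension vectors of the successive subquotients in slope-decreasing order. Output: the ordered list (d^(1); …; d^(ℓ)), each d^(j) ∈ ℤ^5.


Interval decomposition of M: I[1,2]^2, I[1,5], I[2,3], I[5,5]^2.
HN type (ℓ=4): μ^(1)=30; μ^(2)=17; μ^(3)=-19/5; μ^(4)=-74

((2, 2, 1, 0, 0); (0, 1, 0, 0, 0); (1, 1, 1, 1, 1); (0, 0, 0, 0, 2))


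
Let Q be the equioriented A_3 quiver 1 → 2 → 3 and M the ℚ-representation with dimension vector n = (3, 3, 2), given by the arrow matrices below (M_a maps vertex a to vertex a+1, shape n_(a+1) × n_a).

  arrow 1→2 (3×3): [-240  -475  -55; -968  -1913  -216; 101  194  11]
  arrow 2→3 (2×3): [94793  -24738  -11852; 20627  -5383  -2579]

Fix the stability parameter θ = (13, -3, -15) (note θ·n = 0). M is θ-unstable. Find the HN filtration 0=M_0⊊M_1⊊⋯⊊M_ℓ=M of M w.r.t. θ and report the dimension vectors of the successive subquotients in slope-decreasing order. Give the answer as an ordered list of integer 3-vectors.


Barcode: M ≅ I[1,2], I[1,3]^2. HN layers by μ_θ (2 steps, strictly decreasing):
  μ^(1)=5; μ^(2)=-5/3

((1, 1, 0); (2, 2, 2))


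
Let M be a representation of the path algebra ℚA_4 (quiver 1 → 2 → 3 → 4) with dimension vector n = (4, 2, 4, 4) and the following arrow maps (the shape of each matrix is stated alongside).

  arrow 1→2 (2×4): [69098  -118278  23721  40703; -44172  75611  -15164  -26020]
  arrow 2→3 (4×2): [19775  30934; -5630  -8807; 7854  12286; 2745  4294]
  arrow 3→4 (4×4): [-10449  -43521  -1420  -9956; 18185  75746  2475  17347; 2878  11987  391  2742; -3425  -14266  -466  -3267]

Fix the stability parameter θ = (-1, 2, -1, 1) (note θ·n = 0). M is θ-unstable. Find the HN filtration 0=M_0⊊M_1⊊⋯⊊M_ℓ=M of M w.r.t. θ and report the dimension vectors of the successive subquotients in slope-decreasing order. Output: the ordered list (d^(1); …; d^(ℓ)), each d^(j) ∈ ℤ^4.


Interval decomposition of M: I[1,1]^2, I[1,4]^2, I[3,4]^2.
HN type (ℓ=3): μ^(1)=1; μ^(2)=1/2; μ^(3)=-1

((0, 0, 0, 4); (0, 2, 2, 0); (4, 0, 2, 0))


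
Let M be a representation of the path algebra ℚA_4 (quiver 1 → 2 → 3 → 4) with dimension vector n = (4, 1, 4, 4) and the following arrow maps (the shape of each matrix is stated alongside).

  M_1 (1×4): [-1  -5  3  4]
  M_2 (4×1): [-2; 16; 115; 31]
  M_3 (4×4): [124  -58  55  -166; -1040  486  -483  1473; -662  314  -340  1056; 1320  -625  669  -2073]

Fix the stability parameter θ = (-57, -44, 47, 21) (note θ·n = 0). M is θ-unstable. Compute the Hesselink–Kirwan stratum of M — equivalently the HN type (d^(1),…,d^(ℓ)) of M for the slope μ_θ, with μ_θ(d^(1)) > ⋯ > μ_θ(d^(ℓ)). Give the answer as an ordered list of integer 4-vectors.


Barcode: M ≅ I[1,1]^3, I[1,4], I[3,4]^3. HN layers by μ_θ (3 steps, strictly decreasing):
  μ^(1)=34; μ^(2)=-44; μ^(3)=-57

((0, 0, 4, 4); (0, 1, 0, 0); (4, 0, 0, 0))


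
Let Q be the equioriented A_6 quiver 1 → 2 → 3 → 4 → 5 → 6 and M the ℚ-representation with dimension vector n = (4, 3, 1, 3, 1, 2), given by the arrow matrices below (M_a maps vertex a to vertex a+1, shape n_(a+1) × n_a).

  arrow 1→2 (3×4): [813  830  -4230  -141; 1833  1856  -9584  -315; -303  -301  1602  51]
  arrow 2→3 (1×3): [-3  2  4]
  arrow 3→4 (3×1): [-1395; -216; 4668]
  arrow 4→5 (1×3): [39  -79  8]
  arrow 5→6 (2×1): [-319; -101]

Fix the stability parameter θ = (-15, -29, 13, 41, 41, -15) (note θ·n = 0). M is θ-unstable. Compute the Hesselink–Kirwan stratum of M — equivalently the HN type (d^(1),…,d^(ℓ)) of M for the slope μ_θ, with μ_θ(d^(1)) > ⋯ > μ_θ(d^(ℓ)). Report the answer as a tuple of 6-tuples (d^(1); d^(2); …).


Barcode: M ≅ I[1,1], I[1,2]^2, I[1,6], I[4,4]^2, I[6,6]. HN layers by μ_θ (5 steps, strictly decreasing):
  μ^(1)=41; μ^(2)=67/3; μ^(3)=13; μ^(4)=-15; μ^(5)=-22

((0, 0, 0, 2, 0, 0); (0, 0, 0, 1, 1, 1); (0, 0, 1, 0, 0, 0); (1, 0, 0, 0, 0, 1); (3, 3, 0, 0, 0, 0))


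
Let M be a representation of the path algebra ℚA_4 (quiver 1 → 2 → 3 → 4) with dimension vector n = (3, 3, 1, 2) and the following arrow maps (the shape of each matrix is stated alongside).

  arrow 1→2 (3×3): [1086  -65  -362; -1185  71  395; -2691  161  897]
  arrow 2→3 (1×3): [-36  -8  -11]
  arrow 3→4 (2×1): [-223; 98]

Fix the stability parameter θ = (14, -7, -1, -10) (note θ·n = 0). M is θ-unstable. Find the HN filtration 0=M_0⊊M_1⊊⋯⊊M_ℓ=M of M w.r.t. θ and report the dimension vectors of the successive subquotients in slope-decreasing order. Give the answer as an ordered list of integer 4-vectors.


Via rank(M_{q-1}∘⋯∘M_p): M ≅ I[1,1], I[1,2], I[1,4], I[2,2], I[4,4].
μ_θ-semistable layers: μ^(1)=14; μ^(2)=7/2; μ^(3)=-1; μ^(4)=-7; μ^(5)=-10

((1, 0, 0, 0); (1, 1, 0, 0); (1, 1, 1, 1); (0, 1, 0, 0); (0, 0, 0, 1))


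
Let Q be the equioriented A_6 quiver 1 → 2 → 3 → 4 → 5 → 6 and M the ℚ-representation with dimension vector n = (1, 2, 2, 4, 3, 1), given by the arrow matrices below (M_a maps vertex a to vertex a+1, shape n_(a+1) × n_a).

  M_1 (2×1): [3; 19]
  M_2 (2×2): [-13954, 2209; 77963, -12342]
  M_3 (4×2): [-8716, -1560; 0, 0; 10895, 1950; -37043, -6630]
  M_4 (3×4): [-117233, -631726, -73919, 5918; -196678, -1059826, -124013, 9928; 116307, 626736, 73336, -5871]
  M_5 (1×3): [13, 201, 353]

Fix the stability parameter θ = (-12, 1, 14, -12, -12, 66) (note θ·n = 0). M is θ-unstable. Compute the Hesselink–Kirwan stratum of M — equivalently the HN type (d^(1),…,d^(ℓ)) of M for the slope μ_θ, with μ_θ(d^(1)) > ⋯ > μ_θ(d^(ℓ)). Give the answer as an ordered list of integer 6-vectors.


Barcode: M ≅ I[1,6], I[2,3], I[4,4], I[4,5]^2. HN layers by μ_θ (5 steps, strictly decreasing):
  μ^(1)=66; μ^(2)=14; μ^(3)=1; μ^(4)=-9/4; μ^(5)=-12

((0, 0, 0, 0, 0, 1); (0, 0, 1, 0, 0, 0); (0, 1, 0, 0, 0, 0); (0, 1, 1, 1, 1, 0); (1, 0, 0, 3, 2, 0))


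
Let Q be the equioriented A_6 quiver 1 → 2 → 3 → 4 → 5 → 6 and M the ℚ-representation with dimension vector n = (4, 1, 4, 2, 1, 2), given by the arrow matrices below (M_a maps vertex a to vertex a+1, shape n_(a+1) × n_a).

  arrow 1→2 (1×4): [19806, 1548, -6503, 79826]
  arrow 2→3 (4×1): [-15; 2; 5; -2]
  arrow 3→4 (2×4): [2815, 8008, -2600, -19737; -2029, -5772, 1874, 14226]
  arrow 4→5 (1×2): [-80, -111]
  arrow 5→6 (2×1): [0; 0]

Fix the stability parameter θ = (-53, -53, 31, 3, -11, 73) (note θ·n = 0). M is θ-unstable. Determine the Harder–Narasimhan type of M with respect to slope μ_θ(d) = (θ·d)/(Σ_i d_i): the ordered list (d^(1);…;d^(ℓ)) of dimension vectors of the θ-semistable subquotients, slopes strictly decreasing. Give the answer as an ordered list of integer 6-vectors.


Interval decomposition of M: I[1,1]^3, I[1,5], I[3,3]^2, I[3,4], I[6,6]^2.
HN type (ℓ=5): μ^(1)=73; μ^(2)=31; μ^(3)=17; μ^(4)=23/3; μ^(5)=-53

((0, 0, 0, 0, 0, 2); (0, 0, 2, 0, 0, 0); (0, 0, 1, 1, 0, 0); (0, 0, 1, 1, 1, 0); (4, 1, 0, 0, 0, 0))


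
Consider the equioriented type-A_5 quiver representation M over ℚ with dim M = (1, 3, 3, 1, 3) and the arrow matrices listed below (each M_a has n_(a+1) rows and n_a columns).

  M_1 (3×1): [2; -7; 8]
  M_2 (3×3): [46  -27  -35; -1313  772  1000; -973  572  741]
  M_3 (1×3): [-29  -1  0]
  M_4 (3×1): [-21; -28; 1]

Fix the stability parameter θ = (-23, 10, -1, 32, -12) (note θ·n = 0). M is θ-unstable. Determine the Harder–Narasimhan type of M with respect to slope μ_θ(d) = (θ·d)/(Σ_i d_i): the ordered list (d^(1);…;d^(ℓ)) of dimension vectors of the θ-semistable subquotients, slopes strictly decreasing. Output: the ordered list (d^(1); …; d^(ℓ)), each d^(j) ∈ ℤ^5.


Via rank(M_{q-1}∘⋯∘M_p): M ≅ I[1,5], I[2,3]^2, I[5,5]^2.
μ_θ-semistable layers: μ^(1)=10; μ^(2)=9/2; μ^(3)=-12; μ^(4)=-23

((0, 0, 0, 1, 1); (0, 3, 3, 0, 0); (0, 0, 0, 0, 2); (1, 0, 0, 0, 0))


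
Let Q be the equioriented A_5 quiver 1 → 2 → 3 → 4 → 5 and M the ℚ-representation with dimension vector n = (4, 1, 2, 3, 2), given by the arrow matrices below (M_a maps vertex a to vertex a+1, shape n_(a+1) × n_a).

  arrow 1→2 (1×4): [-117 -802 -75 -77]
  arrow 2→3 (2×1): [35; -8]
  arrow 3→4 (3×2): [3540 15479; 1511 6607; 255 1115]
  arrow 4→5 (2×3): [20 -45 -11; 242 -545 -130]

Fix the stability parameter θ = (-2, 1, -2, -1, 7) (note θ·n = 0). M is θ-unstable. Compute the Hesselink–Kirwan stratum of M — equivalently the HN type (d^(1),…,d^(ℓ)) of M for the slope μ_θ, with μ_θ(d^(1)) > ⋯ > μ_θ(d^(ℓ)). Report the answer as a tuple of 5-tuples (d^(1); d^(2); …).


Via rank(M_{q-1}∘⋯∘M_p): M ≅ I[1,1]^3, I[1,5], I[3,4], I[4,5].
μ_θ-semistable layers: μ^(1)=7; μ^(2)=-2/3; μ^(3)=-1; μ^(4)=-2

((0, 0, 0, 0, 2); (0, 1, 1, 1, 0); (0, 0, 0, 2, 0); (4, 0, 1, 0, 0))


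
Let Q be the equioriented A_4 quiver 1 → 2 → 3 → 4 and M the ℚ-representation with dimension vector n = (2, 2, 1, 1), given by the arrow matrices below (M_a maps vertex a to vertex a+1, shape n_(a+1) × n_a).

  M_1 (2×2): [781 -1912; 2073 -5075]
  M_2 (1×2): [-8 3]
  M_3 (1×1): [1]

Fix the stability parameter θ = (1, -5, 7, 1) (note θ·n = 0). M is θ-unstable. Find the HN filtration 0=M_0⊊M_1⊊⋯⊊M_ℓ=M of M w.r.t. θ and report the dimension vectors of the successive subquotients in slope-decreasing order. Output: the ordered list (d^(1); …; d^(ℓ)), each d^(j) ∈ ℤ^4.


Interval decomposition of M: I[1,2], I[1,4].
HN type (ℓ=2): μ^(1)=4; μ^(2)=-2

((0, 0, 1, 1); (2, 2, 0, 0))


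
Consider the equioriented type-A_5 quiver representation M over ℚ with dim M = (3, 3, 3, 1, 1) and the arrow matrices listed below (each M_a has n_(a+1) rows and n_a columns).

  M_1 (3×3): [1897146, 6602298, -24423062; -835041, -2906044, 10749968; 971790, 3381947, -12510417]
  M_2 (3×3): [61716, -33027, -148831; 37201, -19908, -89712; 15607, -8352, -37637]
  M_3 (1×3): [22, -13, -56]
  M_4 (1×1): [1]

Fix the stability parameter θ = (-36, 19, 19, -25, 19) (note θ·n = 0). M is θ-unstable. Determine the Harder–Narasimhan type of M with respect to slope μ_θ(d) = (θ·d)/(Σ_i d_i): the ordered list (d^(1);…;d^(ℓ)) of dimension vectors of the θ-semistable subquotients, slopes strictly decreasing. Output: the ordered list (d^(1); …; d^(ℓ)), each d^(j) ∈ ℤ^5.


Via rank(M_{q-1}∘⋯∘M_p): M ≅ I[1,1], I[1,3]^2, I[2,5].
μ_θ-semistable layers: μ^(1)=19; μ^(2)=13/3; μ^(3)=-36

((0, 2, 2, 0, 1); (0, 1, 1, 1, 0); (3, 0, 0, 0, 0))


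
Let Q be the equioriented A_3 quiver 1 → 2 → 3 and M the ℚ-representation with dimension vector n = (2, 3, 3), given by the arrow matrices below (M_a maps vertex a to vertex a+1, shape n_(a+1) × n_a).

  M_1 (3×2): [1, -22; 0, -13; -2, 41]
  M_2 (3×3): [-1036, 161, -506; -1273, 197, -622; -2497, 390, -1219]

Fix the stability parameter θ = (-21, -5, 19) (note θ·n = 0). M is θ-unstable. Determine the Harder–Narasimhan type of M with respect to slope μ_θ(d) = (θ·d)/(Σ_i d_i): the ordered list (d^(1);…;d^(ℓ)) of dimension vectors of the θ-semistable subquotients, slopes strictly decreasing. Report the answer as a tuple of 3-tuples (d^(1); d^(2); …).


Interval decomposition of M: I[1,3]^2, I[2,3].
HN type (ℓ=3): μ^(1)=19; μ^(2)=-5; μ^(3)=-21

((0, 0, 3); (0, 3, 0); (2, 0, 0))


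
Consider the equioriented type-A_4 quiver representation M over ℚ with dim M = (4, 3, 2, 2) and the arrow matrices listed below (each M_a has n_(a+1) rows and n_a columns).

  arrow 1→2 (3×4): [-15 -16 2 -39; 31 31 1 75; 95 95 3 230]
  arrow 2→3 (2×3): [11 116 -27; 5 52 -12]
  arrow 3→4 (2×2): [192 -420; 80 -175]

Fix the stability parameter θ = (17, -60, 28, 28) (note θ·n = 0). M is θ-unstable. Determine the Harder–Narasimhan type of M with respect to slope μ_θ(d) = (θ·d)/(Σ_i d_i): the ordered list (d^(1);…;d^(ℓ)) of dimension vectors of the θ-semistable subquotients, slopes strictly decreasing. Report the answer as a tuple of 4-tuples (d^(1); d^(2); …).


Via rank(M_{q-1}∘⋯∘M_p): M ≅ I[1,1], I[1,2], I[1,3], I[1,4], I[4,4].
μ_θ-semistable layers: μ^(1)=28; μ^(2)=17; μ^(3)=-43/2

((0, 0, 2, 2); (1, 0, 0, 0); (3, 3, 0, 0))


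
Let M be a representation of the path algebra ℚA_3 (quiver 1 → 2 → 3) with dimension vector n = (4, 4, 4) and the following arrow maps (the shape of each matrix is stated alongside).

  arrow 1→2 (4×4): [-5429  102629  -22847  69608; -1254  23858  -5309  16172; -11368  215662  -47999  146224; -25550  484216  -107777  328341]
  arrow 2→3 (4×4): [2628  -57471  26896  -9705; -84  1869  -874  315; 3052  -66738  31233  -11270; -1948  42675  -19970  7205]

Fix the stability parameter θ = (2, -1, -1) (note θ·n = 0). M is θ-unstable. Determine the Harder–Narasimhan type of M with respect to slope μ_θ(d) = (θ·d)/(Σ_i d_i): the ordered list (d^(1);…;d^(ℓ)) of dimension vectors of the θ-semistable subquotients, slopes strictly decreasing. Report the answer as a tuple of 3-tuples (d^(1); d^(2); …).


Via rank(M_{q-1}∘⋯∘M_p): M ≅ I[1,2]^2, I[1,3]^2, I[3,3]^2.
μ_θ-semistable layers: μ^(1)=1/2; μ^(2)=0; μ^(3)=-1

((2, 2, 0); (2, 2, 2); (0, 0, 2))


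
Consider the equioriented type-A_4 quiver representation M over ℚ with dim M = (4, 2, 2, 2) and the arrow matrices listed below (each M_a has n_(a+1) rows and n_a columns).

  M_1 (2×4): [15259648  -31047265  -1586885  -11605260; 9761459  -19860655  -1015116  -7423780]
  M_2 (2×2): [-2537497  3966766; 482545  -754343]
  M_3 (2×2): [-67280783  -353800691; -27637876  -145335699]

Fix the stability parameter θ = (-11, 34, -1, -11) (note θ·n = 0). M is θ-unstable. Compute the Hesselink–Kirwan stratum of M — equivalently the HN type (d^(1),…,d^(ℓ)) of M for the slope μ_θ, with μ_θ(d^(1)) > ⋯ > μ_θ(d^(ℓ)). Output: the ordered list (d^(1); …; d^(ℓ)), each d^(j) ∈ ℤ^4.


Via rank(M_{q-1}∘⋯∘M_p): M ≅ I[1,1]^2, I[1,4]^2.
μ_θ-semistable layers: μ^(1)=22/3; μ^(2)=-11

((0, 2, 2, 2); (4, 0, 0, 0))


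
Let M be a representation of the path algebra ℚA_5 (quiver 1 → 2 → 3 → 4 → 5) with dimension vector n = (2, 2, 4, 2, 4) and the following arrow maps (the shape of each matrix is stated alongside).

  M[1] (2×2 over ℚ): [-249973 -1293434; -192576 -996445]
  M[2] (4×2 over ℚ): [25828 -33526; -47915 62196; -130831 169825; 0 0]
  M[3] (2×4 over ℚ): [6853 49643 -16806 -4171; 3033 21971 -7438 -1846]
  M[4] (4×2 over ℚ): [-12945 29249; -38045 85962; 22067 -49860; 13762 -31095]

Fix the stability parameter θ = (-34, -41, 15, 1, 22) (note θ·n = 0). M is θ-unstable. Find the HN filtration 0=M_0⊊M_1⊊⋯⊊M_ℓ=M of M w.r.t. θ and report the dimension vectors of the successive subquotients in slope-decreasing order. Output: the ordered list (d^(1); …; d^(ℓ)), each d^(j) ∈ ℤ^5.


Interval decomposition of M: I[1,3], I[1,5], I[3,3], I[3,5], I[5,5]^2.
HN type (ℓ=4): μ^(1)=22; μ^(2)=15; μ^(3)=8; μ^(4)=-75/2

((0, 0, 0, 0, 4); (0, 0, 2, 0, 0); (0, 0, 2, 2, 0); (2, 2, 0, 0, 0))


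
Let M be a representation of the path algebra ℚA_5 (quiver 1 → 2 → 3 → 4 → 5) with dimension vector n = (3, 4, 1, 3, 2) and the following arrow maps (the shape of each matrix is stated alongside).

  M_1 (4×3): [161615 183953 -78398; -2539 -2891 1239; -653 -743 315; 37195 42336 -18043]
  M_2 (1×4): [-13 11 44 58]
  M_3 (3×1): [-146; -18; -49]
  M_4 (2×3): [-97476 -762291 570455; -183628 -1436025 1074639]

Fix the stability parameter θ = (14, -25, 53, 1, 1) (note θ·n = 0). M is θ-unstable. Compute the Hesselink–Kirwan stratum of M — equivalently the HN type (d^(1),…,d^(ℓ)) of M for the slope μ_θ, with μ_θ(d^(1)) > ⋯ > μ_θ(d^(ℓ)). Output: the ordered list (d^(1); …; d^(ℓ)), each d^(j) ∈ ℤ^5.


Via rank(M_{q-1}∘⋯∘M_p): M ≅ I[1,2]^2, I[1,5], I[2,2], I[4,4], I[4,5].
μ_θ-semistable layers: μ^(1)=55/3; μ^(2)=1; μ^(3)=-11/2; μ^(4)=-25

((0, 0, 1, 1, 1); (0, 0, 0, 2, 1); (3, 3, 0, 0, 0); (0, 1, 0, 0, 0))


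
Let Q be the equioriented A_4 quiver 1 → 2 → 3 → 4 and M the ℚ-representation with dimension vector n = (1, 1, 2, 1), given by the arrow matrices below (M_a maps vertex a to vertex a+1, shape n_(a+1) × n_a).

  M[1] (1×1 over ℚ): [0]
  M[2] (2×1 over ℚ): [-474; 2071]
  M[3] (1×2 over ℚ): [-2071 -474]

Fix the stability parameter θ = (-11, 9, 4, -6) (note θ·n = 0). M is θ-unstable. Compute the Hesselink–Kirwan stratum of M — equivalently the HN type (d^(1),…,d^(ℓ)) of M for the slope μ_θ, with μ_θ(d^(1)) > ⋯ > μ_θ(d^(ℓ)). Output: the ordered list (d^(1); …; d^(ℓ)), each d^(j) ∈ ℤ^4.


Via rank(M_{q-1}∘⋯∘M_p): M ≅ I[1,1], I[2,3], I[3,4].
μ_θ-semistable layers: μ^(1)=13/2; μ^(2)=-1; μ^(3)=-11

((0, 1, 1, 0); (0, 0, 1, 1); (1, 0, 0, 0))
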